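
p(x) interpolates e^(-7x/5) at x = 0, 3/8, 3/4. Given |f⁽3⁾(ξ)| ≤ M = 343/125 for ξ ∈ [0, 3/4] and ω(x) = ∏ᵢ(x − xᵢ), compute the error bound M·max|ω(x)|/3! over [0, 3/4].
343*sqrt(3)/64000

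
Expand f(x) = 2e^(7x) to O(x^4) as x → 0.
2 + 14*x + 49*x**2 + 343*x**3/3 + O(x**4)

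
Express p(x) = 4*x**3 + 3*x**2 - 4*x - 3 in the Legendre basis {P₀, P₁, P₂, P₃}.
(-2)P₀ + (-8/5)P₁ + (2)P₂ + (8/5)P₃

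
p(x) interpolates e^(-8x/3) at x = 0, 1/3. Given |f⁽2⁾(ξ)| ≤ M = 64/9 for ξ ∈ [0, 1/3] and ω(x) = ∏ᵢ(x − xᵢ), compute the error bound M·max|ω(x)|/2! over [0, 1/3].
8/81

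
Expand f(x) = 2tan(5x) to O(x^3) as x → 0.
10*x + O(x**3)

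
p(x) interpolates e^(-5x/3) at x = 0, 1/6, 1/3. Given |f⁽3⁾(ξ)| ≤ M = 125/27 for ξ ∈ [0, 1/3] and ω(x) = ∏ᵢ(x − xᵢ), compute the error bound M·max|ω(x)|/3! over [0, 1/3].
125*sqrt(3)/157464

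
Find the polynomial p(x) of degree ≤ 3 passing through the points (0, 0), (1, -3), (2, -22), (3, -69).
-2*x**3 - 2*x**2 + x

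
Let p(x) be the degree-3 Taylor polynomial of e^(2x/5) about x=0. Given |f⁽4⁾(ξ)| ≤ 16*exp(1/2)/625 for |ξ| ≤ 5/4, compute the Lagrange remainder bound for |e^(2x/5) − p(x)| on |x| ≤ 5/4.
exp(1/2)/384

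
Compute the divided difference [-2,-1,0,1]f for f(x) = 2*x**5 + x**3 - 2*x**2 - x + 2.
11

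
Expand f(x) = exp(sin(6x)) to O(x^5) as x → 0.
1 + 6*x + 18*x**2 - 162*x**4 + O(x**5)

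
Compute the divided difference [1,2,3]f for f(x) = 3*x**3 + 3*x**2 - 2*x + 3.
21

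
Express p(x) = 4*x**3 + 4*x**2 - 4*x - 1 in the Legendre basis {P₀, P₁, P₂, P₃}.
(1/3)P₀ + (-8/5)P₁ + (8/3)P₂ + (8/5)P₃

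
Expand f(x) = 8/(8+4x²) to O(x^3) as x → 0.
1 - x**2/2 + O(x**3)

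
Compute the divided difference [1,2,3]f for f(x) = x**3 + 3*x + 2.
6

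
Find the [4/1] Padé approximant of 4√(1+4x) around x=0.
(24*x**4/5 - 32*x**3/5 + 72*x**2/5 + 96*x/5 + 4)/(14*x/5 + 1)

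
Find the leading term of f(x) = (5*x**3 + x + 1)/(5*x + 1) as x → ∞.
x**2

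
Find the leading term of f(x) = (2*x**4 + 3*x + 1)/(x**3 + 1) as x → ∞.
2*x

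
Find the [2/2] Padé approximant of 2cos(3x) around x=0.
(2 - 15*x**2/2)/(3*x**2/4 + 1)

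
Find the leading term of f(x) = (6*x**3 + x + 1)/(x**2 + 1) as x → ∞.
6*x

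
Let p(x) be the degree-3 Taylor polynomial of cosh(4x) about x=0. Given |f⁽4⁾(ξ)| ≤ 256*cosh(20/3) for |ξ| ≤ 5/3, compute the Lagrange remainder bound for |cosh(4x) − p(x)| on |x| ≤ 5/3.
20000*cosh(20/3)/243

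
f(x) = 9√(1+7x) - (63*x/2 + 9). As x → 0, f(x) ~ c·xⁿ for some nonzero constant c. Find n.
2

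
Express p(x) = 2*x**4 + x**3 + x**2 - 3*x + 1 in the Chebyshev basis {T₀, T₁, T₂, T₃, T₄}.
(9/4)T₀ + (-9/4)T₁ + (3/2)T₂ + (1/4)T₃ + (1/4)T₄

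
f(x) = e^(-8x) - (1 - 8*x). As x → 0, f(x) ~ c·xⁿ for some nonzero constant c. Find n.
2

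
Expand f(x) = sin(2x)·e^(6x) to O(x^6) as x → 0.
2*x + 12*x**2 + 104*x**3/3 + 64*x**4 + 1264*x**5/15 + O(x**6)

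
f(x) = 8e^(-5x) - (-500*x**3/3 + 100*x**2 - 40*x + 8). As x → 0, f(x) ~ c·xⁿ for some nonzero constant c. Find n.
4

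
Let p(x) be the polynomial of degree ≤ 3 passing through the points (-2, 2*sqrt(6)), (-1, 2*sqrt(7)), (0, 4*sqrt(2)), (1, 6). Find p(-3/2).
-5*sqrt(2)/4 + 3/8 + 5*sqrt(6)/8 + 15*sqrt(7)/8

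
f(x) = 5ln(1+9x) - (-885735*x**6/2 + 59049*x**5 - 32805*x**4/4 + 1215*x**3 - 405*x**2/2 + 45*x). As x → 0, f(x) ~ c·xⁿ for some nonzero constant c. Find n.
7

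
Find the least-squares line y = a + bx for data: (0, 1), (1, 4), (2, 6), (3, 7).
a = 3/2, b = 2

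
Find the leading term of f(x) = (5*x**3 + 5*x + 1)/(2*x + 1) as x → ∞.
5*x**2/2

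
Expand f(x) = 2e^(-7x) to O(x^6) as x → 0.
2 - 14*x + 49*x**2 - 343*x**3/3 + 2401*x**4/12 - 16807*x**5/60 + O(x**6)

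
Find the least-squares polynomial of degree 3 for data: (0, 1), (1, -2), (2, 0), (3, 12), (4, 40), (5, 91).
13/14 + (-81/28)x + (-23/28)x² + x³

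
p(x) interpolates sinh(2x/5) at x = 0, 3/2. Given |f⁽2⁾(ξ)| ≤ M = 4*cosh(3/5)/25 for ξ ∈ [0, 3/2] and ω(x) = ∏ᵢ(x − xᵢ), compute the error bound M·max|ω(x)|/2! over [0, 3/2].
9*cosh(3/5)/200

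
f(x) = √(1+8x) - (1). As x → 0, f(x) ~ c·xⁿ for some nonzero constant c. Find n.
1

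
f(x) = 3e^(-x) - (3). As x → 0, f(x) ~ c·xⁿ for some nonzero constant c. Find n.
1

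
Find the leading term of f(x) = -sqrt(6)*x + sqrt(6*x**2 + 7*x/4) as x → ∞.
7*sqrt(6)/48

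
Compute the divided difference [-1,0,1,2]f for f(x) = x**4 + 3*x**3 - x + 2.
5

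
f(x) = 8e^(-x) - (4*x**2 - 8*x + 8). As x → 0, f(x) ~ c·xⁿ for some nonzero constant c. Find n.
3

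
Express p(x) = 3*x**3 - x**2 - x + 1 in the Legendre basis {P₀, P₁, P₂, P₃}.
(2/3)P₀ + (4/5)P₁ + (-2/3)P₂ + (6/5)P₃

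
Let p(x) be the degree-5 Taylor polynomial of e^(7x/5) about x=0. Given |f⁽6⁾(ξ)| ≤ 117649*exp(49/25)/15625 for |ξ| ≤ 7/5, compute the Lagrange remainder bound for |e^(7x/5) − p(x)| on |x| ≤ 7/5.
13841287201*exp(49/25)/175781250000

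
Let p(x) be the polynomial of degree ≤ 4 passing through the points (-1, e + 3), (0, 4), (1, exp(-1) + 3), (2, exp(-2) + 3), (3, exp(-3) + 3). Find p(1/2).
(-20*e + 3 + 90*exp(2) + (444 - 5*e)*exp(3))*exp(-3)/128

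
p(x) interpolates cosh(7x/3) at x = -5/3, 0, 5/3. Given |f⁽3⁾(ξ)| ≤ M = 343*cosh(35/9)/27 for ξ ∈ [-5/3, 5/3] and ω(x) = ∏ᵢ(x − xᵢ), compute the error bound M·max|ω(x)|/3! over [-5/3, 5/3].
42875*sqrt(3)*cosh(35/9)/19683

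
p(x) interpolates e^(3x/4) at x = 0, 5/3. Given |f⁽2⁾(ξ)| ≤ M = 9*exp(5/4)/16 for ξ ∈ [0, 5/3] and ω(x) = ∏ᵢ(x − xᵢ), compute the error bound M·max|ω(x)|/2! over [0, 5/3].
25*exp(5/4)/128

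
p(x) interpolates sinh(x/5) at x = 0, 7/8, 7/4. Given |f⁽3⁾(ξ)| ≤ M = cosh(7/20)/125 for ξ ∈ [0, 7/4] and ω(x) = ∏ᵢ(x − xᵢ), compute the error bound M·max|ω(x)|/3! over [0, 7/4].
343*sqrt(3)*cosh(7/20)/1728000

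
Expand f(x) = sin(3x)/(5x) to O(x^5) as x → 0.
3/5 - 9*x**2/10 + 81*x**4/200 + O(x**5)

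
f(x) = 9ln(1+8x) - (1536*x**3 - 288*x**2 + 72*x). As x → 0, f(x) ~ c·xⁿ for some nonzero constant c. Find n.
4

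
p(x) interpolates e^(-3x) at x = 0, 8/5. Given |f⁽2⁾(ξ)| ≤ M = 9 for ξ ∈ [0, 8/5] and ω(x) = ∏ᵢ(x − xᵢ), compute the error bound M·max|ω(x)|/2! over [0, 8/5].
72/25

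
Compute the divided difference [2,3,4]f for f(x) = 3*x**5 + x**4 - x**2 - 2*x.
909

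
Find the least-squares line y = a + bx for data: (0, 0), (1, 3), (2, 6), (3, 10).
a = -1/5, b = 33/10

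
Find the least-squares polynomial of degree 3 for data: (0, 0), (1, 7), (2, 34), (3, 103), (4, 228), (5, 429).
8/63 + (272/189)x + (247/126)x² + (161/54)x³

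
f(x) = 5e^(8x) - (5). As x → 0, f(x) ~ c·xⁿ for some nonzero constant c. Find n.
1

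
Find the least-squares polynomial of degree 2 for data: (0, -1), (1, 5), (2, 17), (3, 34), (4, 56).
-39/35 + (261/70)x + (37/14)x²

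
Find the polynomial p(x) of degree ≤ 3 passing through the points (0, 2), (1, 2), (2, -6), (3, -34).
-2*x**3 + 2*x**2 + 2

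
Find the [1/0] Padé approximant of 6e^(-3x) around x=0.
6 - 18*x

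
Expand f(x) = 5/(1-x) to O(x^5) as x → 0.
5 + 5*x + 5*x**2 + 5*x**3 + 5*x**4 + O(x**5)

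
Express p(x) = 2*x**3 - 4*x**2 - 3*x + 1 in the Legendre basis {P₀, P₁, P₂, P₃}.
(-1/3)P₀ + (-9/5)P₁ + (-8/3)P₂ + (4/5)P₃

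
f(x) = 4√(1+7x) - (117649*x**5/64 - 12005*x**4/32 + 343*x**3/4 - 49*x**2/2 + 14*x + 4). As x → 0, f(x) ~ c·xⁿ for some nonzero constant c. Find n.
6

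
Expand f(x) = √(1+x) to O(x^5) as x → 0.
1 + x/2 - x**2/8 + x**3/16 - 5*x**4/128 + O(x**5)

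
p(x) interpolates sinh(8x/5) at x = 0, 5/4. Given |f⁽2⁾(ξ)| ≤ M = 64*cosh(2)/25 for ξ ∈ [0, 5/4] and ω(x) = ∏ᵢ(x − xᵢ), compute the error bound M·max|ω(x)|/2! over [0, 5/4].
cosh(2)/2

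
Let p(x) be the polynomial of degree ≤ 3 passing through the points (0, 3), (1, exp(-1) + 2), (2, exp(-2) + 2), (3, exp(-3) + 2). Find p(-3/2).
(-189*exp(2) - 35 + 135*e + 137*exp(3))*exp(-3)/16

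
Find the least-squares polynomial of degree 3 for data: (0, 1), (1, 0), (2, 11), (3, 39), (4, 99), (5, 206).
38/63 + (289/378)x + (-269/126)x² + (55/27)x³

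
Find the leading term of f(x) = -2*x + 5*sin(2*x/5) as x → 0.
-4*x**3/75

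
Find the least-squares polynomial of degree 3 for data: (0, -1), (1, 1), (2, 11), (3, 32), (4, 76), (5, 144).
-127/126 + (643/756)x + (67/252)x² + (29/27)x³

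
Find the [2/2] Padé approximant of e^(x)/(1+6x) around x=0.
(397*x**2/2316 + 259*x/386 + 1)/(-4571*x**2/2316 + 2189*x/386 + 1)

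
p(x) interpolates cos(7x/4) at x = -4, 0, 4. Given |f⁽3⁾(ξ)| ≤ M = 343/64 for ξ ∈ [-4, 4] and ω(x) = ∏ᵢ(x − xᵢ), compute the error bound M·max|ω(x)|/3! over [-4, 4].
343*sqrt(3)/27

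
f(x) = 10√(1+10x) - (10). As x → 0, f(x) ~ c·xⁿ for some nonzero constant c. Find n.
1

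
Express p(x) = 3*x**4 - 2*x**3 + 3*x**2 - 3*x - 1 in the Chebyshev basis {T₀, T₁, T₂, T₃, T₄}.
(13/8)T₀ + (-9/2)T₁ + (3)T₂ + (-1/2)T₃ + (3/8)T₄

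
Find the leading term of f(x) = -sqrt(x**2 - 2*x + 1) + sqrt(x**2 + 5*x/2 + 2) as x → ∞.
9/4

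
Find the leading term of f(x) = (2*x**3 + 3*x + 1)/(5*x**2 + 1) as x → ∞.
2*x/5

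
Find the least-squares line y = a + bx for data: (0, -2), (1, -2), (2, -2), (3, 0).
a = -12/5, b = 3/5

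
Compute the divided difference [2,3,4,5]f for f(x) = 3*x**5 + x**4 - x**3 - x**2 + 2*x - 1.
388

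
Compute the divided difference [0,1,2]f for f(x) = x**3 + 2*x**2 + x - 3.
5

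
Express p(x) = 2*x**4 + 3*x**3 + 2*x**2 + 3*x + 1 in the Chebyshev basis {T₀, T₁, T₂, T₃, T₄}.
(11/4)T₀ + (21/4)T₁ + (2)T₂ + (3/4)T₃ + (1/4)T₄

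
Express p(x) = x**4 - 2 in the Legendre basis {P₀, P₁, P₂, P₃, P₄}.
(-9/5)P₀ + (4/7)P₂ + (8/35)P₄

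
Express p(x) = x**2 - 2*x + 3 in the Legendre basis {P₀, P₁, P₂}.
(10/3)P₀ + (-2)P₁ + (2/3)P₂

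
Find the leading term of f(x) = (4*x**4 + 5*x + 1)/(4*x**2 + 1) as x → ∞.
x**2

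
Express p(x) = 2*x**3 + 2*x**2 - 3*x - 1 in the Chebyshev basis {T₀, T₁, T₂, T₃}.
(-3/2)T₁ + T₂ + (1/2)T₃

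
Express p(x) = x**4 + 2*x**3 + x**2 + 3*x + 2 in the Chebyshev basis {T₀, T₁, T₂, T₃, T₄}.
(23/8)T₀ + (9/2)T₁ + T₂ + (1/2)T₃ + (1/8)T₄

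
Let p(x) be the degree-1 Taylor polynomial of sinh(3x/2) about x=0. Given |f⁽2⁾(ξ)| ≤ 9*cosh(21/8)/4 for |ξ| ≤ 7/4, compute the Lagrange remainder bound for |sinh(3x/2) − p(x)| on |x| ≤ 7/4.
441*cosh(21/8)/128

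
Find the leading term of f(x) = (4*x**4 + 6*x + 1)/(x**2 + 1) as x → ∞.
4*x**2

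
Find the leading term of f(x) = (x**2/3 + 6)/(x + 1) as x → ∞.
x/3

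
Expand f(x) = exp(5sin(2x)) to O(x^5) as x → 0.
1 + 10*x + 50*x**2 + 160*x**3 + 350*x**4 + O(x**5)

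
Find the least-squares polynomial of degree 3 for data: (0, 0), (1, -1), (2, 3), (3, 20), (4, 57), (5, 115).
29/126 + (-2591/756)x + (11/18)x² + (101/108)x³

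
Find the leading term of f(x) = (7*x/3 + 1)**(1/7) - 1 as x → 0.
x/3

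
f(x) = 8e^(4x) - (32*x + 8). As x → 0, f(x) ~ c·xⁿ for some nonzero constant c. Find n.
2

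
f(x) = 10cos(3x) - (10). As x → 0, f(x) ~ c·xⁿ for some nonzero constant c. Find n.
2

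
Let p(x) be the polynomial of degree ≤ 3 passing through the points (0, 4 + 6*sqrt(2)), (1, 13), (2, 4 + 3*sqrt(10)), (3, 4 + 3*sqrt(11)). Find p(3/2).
-3*sqrt(11)/16 - 3*sqrt(2)/8 + 27*sqrt(10)/16 + 145/16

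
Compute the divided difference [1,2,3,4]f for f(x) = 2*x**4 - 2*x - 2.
20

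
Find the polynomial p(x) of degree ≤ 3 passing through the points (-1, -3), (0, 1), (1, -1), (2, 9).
3*x**3 - 3*x**2 - 2*x + 1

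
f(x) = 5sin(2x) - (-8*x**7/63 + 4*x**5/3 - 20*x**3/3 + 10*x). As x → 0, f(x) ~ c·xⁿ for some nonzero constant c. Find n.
9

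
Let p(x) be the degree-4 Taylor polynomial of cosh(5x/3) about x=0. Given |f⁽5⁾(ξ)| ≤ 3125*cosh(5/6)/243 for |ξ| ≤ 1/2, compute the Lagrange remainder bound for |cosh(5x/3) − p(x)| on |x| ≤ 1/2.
625*cosh(5/6)/186624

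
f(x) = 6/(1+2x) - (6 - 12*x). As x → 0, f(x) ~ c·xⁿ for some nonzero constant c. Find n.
2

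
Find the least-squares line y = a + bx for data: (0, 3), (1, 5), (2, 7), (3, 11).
a = 13/5, b = 13/5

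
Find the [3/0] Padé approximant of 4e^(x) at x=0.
2*x**3/3 + 2*x**2 + 4*x + 4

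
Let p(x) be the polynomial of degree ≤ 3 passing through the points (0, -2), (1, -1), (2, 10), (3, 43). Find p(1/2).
-2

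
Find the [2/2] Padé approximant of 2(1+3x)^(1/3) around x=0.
(14*x**2/3 + 7*x + 2)/(5*x**2/6 + 5*x/2 + 1)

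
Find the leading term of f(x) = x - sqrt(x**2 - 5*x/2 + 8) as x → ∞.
5/4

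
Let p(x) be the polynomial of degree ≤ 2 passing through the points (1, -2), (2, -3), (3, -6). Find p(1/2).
-9/4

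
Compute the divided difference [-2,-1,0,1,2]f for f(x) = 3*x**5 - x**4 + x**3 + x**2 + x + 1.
-1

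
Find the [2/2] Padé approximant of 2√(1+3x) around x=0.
(45*x**2/8 + 15*x/2 + 2)/(9*x**2/16 + 9*x/4 + 1)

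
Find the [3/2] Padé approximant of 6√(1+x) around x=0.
(3*x**3/16 + 27*x**2/8 + 9*x + 6)/(3*x**2/16 + x + 1)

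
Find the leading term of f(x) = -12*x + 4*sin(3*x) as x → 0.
-18*x**3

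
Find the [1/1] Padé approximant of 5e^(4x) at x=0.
(10*x + 5)/(1 - 2*x)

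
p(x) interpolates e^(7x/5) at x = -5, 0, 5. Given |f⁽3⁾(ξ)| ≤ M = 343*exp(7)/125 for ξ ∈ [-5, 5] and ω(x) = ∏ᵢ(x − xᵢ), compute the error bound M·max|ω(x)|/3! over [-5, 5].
343*sqrt(3)*exp(7)/27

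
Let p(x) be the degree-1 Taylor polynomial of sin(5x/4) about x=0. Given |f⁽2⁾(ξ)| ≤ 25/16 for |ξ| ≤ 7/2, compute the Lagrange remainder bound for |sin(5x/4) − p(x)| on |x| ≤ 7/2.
1225/128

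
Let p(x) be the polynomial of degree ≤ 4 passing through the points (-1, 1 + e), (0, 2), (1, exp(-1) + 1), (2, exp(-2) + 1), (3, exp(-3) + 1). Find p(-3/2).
(-180*e + 35 + 378*exp(2) + (-292 + 315*e)*exp(3))*exp(-3)/128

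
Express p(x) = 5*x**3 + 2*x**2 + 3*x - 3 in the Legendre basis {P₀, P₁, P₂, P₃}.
(-7/3)P₀ + (6)P₁ + (4/3)P₂ + (2)P₃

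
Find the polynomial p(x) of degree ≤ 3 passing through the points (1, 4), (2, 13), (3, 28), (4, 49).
3*x**2 + 1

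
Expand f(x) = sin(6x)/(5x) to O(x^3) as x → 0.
6/5 - 36*x**2/5 + O(x**3)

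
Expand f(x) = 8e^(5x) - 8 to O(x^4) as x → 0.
40*x + 100*x**2 + 500*x**3/3 + O(x**4)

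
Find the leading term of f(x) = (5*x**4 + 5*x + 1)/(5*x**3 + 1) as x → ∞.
x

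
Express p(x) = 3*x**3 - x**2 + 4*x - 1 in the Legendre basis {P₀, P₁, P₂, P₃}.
(-4/3)P₀ + (29/5)P₁ + (-2/3)P₂ + (6/5)P₃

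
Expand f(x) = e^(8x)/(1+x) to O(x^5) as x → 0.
1 + 7*x + 25*x**2 + 181*x**3/3 + 331*x**4/3 + O(x**5)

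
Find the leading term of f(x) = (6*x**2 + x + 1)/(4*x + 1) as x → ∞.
3*x/2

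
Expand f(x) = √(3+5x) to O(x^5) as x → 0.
sqrt(3) + 5*sqrt(3)*x/6 - 25*sqrt(3)*x**2/72 + 125*sqrt(3)*x**3/432 - 3125*sqrt(3)*x**4/10368 + O(x**5)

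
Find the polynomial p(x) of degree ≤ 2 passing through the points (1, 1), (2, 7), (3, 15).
x**2 + 3*x - 3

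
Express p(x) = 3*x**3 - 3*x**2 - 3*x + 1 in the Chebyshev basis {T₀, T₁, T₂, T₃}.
(-1/2)T₀ + (-3/4)T₁ + (-3/2)T₂ + (3/4)T₃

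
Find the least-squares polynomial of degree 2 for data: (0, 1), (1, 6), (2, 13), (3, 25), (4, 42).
47/35 + (127/70)x + (29/14)x²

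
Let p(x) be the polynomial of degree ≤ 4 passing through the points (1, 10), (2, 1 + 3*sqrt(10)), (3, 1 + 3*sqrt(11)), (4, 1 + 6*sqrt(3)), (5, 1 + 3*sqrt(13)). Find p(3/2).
-105*sqrt(11)/64 - 15*sqrt(13)/128 + 21*sqrt(3)/16 + 443/128 + 105*sqrt(10)/32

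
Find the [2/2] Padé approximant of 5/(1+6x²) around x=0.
5/(6*x**2 + 1)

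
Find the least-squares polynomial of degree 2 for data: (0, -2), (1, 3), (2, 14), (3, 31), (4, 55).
-67/35 + (57/35)x + (22/7)x²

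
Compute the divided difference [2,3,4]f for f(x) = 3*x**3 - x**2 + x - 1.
26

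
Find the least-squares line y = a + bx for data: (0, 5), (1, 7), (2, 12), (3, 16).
a = 43/10, b = 19/5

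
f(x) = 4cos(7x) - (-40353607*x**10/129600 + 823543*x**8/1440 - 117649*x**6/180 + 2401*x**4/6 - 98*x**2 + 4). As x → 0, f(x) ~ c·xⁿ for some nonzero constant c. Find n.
12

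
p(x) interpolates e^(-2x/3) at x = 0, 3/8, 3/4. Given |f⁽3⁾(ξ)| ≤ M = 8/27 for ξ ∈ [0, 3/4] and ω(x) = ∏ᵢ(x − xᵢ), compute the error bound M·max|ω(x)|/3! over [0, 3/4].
sqrt(3)/1728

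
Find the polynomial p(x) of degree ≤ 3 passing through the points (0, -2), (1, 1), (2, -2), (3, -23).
-2*x**3 + 3*x**2 + 2*x - 2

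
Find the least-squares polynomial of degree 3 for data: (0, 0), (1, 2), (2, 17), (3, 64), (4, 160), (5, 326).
-1/21 + (122/63)x + (-61/21)x² + (28/9)x³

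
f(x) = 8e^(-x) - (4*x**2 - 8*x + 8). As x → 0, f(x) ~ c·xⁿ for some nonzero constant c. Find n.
3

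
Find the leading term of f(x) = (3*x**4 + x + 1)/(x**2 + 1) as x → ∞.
3*x**2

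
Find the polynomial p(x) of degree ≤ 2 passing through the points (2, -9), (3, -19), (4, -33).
-2*x**2 - 1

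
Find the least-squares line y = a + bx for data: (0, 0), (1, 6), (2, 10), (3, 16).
a = 1/5, b = 26/5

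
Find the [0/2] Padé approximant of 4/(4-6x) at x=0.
1/(1 - 3*x/2)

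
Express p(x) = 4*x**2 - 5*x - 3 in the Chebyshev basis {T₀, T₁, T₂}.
-T₀ + (-5)T₁ + (2)T₂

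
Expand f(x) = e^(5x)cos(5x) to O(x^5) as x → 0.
1 + 5*x - 125*x**3/3 - 625*x**4/6 + O(x**5)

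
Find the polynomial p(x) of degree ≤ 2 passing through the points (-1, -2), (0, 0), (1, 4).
x**2 + 3*x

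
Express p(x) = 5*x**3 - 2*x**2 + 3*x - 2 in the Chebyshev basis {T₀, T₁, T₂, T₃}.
(-3)T₀ + (27/4)T₁ - T₂ + (5/4)T₃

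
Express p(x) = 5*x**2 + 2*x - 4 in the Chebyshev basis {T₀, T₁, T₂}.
(-3/2)T₀ + (2)T₁ + (5/2)T₂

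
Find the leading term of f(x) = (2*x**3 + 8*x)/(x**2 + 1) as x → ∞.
2*x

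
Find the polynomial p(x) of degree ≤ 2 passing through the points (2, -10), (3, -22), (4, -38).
-2*x**2 - 2*x + 2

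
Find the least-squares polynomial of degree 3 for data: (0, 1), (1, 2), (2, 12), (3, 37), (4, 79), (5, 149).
55/63 + (-26/27)x + (361/252)x² + (101/108)x³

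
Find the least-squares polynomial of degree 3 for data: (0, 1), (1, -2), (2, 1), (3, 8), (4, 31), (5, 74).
44/63 + (-293/378)x + (-115/63)x² + (53/54)x³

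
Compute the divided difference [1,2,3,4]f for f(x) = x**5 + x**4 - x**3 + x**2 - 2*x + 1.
74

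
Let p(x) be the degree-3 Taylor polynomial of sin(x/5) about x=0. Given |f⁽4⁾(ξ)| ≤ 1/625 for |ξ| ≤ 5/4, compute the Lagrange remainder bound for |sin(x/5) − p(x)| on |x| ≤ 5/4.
1/6144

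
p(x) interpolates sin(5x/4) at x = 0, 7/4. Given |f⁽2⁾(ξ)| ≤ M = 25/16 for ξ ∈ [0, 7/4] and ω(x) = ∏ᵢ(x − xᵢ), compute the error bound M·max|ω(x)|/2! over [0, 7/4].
1225/2048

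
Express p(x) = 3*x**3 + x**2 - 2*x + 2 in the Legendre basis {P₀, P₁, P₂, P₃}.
(7/3)P₀ + (-1/5)P₁ + (2/3)P₂ + (6/5)P₃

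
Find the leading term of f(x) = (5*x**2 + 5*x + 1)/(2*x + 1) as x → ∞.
5*x/2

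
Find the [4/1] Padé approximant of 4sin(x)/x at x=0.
x**4/30 - 2*x**2/3 + 4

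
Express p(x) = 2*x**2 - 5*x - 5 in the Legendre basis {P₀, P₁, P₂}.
(-13/3)P₀ + (-5)P₁ + (4/3)P₂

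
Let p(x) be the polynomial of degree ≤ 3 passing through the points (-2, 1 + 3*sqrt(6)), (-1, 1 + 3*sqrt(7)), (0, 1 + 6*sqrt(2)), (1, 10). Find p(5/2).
-567*sqrt(2)/8 - 105*sqrt(6)/16 + 961/16 + 405*sqrt(7)/16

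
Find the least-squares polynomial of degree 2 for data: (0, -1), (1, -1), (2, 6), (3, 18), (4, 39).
-31/35 + (-247/70)x + (47/14)x²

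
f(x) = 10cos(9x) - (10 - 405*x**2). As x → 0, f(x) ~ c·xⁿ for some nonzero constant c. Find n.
4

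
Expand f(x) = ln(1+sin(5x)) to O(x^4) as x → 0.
5*x - 25*x**2/2 + 125*x**3/6 + O(x**4)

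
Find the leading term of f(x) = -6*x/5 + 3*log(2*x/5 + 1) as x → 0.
-6*x**2/25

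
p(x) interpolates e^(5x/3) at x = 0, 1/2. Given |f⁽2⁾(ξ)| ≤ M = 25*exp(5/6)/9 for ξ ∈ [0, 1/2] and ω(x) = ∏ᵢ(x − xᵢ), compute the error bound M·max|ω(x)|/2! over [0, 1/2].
25*exp(5/6)/288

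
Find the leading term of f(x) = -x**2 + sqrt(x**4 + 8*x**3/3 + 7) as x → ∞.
4*x/3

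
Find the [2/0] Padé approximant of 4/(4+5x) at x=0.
25*x**2/16 - 5*x/4 + 1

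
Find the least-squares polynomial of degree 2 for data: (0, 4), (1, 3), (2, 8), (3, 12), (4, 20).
127/35 + (-53/70)x + (17/14)x²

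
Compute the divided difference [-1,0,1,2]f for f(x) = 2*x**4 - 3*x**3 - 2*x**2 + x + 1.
1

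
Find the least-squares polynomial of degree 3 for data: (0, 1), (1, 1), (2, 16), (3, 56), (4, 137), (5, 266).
22/21 + (-439/126)x + (121/84)x² + (71/36)x³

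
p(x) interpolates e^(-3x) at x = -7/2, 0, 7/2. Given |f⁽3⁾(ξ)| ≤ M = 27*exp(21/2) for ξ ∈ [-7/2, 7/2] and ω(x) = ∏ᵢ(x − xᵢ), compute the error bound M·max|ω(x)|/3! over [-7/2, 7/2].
343*sqrt(3)*exp(21/2)/8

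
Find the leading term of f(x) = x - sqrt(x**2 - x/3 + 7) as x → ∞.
1/6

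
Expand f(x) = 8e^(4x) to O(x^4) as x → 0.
8 + 32*x + 64*x**2 + 256*x**3/3 + O(x**4)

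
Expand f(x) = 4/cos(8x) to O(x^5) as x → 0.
4 + 128*x**2 + 10240*x**4/3 + O(x**5)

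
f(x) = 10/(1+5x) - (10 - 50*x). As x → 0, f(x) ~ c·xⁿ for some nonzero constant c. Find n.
2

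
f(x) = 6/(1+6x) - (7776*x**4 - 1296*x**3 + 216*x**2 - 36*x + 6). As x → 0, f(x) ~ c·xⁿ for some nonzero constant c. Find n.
5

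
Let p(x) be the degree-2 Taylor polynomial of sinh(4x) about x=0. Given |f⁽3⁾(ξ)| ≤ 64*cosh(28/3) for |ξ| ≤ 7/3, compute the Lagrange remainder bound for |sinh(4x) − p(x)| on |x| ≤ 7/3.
10976*cosh(28/3)/81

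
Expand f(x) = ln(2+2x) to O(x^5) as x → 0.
log(2) + x - x**2/2 + x**3/3 - x**4/4 + O(x**5)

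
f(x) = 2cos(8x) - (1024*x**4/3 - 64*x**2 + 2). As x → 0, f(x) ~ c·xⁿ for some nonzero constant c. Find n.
6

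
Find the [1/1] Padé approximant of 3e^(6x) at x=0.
(9*x + 3)/(1 - 3*x)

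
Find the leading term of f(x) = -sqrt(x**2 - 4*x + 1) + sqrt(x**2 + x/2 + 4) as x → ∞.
9/4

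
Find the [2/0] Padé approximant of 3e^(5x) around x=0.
75*x**2/2 + 15*x + 3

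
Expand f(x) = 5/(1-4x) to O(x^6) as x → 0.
5 + 20*x + 80*x**2 + 320*x**3 + 1280*x**4 + 5120*x**5 + O(x**6)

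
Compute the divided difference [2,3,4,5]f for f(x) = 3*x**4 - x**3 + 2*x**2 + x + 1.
41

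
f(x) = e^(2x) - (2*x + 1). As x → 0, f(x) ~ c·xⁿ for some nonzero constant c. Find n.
2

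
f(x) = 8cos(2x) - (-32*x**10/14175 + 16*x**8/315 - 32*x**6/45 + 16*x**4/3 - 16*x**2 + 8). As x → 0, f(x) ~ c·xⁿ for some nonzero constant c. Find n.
12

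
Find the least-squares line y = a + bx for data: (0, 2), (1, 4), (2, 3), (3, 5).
a = 23/10, b = 4/5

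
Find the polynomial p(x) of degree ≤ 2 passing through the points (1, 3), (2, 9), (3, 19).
2*x**2 + 1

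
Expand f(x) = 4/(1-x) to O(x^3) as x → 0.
4 + 4*x + 4*x**2 + O(x**3)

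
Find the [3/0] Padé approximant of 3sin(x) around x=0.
x*(6 - x**2)/2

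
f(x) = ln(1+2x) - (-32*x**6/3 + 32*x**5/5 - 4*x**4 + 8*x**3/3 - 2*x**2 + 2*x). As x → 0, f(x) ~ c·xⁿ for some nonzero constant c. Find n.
7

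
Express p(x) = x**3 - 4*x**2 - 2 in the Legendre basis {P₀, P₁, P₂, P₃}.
(-10/3)P₀ + (3/5)P₁ + (-8/3)P₂ + (2/5)P₃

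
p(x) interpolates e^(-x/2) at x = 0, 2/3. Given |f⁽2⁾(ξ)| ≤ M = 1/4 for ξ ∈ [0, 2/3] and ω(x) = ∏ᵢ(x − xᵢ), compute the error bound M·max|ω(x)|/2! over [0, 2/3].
1/72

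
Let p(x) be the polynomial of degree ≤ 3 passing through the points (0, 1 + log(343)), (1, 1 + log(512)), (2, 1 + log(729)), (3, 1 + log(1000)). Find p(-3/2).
1 + log(8183243915489726346684277347882562022607*2**(1/8)*3**(5/8)*5**(7/16)*7**(11/16)/811296384146066816957890051440640000000)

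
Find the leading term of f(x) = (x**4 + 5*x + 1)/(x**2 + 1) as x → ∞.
x**2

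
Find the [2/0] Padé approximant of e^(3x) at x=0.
9*x**2/2 + 3*x + 1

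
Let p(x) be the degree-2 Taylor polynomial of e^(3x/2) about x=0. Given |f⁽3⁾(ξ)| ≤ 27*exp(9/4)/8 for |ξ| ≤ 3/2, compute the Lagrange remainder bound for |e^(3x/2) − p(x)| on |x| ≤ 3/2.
243*exp(9/4)/128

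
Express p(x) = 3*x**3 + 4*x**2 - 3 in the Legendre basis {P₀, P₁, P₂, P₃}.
(-5/3)P₀ + (9/5)P₁ + (8/3)P₂ + (6/5)P₃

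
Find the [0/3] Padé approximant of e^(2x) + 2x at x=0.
1/(-148*x**3/3 + 14*x**2 - 4*x + 1)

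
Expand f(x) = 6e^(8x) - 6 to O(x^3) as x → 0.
48*x + 192*x**2 + O(x**3)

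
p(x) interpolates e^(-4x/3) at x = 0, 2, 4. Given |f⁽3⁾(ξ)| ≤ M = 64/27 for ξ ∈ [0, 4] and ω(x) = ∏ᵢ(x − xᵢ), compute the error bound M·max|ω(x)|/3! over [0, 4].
512*sqrt(3)/729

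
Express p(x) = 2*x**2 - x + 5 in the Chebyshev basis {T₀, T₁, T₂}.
(6)T₀ - T₁ + T₂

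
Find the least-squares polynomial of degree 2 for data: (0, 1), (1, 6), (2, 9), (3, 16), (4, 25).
53/35 + (83/35)x + (6/7)x²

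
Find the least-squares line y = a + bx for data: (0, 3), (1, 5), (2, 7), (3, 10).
a = 14/5, b = 23/10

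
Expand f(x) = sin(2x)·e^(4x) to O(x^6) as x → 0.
2*x + 8*x**2 + 44*x**3/3 + 16*x**4 + 164*x**5/15 + O(x**6)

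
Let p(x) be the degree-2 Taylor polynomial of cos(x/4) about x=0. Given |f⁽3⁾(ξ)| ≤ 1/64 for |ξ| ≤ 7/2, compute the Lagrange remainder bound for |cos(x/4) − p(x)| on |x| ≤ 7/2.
343/3072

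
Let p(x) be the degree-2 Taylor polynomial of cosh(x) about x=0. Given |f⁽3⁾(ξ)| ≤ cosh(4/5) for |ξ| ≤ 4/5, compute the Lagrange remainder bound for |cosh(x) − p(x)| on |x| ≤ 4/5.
32*cosh(4/5)/375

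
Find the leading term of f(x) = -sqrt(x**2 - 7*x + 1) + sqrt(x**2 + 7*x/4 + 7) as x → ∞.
35/8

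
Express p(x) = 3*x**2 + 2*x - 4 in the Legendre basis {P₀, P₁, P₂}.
(-3)P₀ + (2)P₁ + (2)P₂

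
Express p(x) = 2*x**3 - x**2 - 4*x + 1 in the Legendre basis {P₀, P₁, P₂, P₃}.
(2/3)P₀ + (-14/5)P₁ + (-2/3)P₂ + (4/5)P₃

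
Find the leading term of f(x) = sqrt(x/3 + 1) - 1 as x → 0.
x/6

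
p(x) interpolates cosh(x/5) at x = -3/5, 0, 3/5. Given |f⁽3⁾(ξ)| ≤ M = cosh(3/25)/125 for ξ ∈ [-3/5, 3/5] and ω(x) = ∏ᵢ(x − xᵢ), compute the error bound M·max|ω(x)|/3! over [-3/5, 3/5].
sqrt(3)*cosh(3/25)/15625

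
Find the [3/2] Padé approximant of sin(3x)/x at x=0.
(3 - 63*x**2/20)/(9*x**2/20 + 1)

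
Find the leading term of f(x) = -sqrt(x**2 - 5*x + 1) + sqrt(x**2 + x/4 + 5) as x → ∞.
21/8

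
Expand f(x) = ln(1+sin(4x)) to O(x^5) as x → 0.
4*x - 8*x**2 + 32*x**3/3 - 64*x**4/3 + O(x**5)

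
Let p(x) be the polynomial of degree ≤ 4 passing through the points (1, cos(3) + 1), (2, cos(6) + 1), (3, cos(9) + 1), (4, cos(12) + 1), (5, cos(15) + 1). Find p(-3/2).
5005*cos(9)/64 - 2145*cos(6)/32 - 1365*cos(12)/32 + 3003*cos(3)/128 + 1155*cos(15)/128 + 1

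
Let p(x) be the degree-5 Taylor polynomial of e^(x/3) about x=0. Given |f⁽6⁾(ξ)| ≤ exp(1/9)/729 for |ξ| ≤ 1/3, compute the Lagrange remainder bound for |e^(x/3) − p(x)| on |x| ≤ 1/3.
exp(1/9)/382637520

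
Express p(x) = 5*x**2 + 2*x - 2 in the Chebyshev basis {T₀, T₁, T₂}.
(1/2)T₀ + (2)T₁ + (5/2)T₂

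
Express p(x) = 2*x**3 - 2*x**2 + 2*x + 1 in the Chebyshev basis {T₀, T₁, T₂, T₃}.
(7/2)T₁ - T₂ + (1/2)T₃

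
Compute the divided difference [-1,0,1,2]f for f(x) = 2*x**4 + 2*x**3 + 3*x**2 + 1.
6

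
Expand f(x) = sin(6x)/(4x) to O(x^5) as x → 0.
3/2 - 9*x**2 + 81*x**4/5 + O(x**5)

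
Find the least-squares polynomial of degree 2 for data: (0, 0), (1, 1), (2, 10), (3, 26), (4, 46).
-13/35 + (-81/70)x + (45/14)x²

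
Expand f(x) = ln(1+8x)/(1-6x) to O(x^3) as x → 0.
8*x + 16*x**2 + O(x**3)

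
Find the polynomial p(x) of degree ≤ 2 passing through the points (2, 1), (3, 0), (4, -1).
3 - x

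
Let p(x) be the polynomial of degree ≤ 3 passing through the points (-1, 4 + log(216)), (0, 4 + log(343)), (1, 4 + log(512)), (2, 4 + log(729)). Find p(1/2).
4 + log(112*2**(7/8)*3**(7/16)*7**(11/16)/3)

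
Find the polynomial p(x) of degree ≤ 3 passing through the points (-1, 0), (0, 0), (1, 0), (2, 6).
x**3 - x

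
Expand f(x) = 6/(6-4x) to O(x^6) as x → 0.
1 + 2*x/3 + 4*x**2/9 + 8*x**3/27 + 16*x**4/81 + 32*x**5/243 + O(x**6)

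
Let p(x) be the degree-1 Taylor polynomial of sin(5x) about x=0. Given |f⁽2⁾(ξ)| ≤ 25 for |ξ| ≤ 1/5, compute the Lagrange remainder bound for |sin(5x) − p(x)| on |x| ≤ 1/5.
1/2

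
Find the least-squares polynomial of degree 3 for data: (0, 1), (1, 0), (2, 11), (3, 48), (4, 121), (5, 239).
25/21 + (-643/126)x + (127/84)x² + (65/36)x³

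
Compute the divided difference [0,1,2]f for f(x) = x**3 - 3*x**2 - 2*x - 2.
0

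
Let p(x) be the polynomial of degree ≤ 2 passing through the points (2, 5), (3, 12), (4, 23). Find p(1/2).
2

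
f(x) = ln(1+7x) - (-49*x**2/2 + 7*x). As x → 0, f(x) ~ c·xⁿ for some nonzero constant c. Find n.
3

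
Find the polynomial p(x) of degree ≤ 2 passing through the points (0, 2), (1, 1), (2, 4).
2*x**2 - 3*x + 2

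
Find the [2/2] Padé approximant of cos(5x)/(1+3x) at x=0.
(-425*x**2/84 - 25*x/14 + 1)/(25*x**2/12 + 17*x/14 + 1)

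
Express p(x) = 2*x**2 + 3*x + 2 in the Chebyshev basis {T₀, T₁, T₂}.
(3)T₀ + (3)T₁ + T₂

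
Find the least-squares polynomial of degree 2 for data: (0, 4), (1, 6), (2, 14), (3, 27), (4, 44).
19/5 + (1/10)x + (5/2)x²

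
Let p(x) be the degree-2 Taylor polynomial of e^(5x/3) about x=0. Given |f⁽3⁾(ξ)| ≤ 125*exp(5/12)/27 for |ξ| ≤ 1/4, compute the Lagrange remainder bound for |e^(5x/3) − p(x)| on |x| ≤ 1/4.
125*exp(5/12)/10368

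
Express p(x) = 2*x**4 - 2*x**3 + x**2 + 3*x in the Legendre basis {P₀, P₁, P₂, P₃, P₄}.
(11/15)P₀ + (9/5)P₁ + (38/21)P₂ + (-4/5)P₃ + (16/35)P₄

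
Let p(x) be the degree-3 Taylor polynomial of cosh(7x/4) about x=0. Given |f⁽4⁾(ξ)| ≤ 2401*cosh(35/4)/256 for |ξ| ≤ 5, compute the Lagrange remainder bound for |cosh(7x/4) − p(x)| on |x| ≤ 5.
1500625*cosh(35/4)/6144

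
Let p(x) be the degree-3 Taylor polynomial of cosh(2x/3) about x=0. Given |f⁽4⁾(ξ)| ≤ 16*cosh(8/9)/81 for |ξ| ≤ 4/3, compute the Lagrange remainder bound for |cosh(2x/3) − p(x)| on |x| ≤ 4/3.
512*cosh(8/9)/19683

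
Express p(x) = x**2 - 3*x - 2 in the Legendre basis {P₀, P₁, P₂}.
(-5/3)P₀ + (-3)P₁ + (2/3)P₂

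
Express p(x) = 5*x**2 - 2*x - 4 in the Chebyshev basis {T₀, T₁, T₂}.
(-3/2)T₀ + (-2)T₁ + (5/2)T₂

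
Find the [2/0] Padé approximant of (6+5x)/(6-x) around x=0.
x**2/6 + x + 1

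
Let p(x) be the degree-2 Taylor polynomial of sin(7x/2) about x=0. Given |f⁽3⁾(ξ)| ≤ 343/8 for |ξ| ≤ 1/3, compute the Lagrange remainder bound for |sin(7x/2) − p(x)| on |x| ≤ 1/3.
343/1296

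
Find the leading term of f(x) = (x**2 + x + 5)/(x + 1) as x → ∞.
x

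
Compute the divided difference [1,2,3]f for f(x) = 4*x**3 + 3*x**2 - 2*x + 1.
27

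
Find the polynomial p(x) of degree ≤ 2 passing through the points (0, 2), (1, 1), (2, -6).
-3*x**2 + 2*x + 2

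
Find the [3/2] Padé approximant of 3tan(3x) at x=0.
(-27*x**3/5 + 9*x)/(1 - 18*x**2/5)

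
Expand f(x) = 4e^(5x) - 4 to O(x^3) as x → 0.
20*x + 50*x**2 + O(x**3)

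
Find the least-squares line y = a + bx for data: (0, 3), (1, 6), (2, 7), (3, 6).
a = 4, b = 1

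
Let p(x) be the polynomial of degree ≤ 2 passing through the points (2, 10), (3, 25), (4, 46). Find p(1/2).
-5/4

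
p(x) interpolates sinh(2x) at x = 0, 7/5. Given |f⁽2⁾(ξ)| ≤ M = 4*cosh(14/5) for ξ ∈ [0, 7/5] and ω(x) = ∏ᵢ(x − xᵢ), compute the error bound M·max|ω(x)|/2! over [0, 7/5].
49*cosh(14/5)/50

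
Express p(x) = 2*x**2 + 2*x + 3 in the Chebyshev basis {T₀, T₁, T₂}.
(4)T₀ + (2)T₁ + T₂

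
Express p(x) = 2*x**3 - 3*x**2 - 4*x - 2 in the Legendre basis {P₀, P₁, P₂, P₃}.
(-3)P₀ + (-14/5)P₁ + (-2)P₂ + (4/5)P₃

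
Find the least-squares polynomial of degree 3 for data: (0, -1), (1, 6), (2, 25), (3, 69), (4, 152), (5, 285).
-17/18 + (3743/756)x + (-73/252)x² + (58/27)x³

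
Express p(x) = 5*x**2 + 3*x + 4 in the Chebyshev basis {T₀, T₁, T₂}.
(13/2)T₀ + (3)T₁ + (5/2)T₂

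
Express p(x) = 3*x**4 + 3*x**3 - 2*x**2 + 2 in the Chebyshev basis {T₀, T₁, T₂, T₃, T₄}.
(17/8)T₀ + (9/4)T₁ + (1/2)T₂ + (3/4)T₃ + (3/8)T₄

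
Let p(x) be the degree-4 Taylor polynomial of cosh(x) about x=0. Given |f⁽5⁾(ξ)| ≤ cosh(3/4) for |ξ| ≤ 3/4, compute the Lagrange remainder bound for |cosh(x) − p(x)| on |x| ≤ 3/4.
81*cosh(3/4)/40960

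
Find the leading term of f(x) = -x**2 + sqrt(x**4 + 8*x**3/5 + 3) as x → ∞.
4*x/5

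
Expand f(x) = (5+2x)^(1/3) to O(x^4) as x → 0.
5**(1/3) + 2*5**(1/3)*x/15 - 4*5**(1/3)*x**2/225 + 8*5**(1/3)*x**3/2025 + O(x**4)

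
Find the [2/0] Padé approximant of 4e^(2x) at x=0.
8*x**2 + 8*x + 4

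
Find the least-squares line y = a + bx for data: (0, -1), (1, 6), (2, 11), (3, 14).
a = 0, b = 5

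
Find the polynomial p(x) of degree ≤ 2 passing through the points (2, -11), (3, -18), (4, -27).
-x**2 - 2*x - 3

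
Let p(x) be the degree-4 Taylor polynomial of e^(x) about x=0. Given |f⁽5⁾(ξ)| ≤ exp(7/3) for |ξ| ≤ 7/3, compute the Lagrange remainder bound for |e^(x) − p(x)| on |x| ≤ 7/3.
16807*exp(7/3)/29160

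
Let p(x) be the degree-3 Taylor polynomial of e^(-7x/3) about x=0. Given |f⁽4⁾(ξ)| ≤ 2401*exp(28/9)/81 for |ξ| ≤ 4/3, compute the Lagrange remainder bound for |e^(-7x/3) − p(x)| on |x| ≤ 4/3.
76832*exp(28/9)/19683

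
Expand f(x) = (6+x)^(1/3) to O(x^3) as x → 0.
6**(1/3) + 6**(1/3)*x/18 - 6**(1/3)*x**2/324 + O(x**3)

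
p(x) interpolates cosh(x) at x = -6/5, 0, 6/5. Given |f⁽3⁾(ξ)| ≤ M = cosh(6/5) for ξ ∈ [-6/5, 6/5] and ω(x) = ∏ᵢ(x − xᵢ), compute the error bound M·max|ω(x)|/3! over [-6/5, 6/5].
8*sqrt(3)*cosh(6/5)/125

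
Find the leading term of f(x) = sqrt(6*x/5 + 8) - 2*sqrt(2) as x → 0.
3*sqrt(2)*x/20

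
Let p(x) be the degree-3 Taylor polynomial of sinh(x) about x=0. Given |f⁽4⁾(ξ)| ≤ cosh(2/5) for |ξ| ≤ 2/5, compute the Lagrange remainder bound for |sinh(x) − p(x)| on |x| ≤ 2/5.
2*cosh(2/5)/1875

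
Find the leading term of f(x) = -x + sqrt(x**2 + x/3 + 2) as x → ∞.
1/6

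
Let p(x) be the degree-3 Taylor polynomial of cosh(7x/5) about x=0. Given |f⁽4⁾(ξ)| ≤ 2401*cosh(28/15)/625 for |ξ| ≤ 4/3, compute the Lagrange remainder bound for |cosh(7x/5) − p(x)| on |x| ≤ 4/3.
76832*cosh(28/15)/151875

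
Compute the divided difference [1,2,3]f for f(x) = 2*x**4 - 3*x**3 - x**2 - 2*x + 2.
31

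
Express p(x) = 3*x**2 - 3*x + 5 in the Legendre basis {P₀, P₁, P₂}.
(6)P₀ + (-3)P₁ + (2)P₂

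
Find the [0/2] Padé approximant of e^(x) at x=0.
1/(x**2/2 - x + 1)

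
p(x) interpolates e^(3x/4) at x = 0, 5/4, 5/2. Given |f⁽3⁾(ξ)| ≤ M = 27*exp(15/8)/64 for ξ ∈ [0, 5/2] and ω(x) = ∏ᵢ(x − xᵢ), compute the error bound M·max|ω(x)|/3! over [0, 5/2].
125*sqrt(3)*exp(15/8)/4096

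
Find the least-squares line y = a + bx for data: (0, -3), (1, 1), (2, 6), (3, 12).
a = -7/2, b = 5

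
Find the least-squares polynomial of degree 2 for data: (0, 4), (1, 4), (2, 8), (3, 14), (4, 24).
138/35 + (-9/7)x + (11/7)x²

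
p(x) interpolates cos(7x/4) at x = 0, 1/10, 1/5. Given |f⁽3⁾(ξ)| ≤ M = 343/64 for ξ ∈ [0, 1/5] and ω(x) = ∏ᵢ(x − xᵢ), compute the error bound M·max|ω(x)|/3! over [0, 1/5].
343*sqrt(3)/1728000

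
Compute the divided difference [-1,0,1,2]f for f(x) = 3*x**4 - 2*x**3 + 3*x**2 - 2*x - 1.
4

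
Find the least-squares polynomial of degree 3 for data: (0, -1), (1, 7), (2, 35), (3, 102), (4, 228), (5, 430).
-17/18 + (2987/756)x + (179/252)x² + (85/27)x³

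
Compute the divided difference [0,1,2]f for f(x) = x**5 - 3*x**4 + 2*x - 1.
-6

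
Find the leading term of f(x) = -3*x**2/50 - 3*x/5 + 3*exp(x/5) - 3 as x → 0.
x**3/250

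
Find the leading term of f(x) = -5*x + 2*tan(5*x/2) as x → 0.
125*x**3/12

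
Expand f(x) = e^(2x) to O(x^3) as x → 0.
1 + 2*x + 2*x**2 + O(x**3)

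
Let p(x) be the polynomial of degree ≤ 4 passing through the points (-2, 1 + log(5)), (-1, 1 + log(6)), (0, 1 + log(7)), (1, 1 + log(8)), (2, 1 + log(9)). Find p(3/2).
1 + log(8*sqrt(2)*3**(49/64)*5**(123/128)*7**(29/64)/35)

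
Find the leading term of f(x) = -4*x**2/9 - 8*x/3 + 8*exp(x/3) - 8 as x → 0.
4*x**3/81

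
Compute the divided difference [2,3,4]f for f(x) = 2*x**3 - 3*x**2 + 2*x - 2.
15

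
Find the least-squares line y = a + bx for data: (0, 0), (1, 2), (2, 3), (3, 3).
a = 1/2, b = 1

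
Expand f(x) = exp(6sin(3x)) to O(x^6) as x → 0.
1 + 18*x + 162*x**2 + 945*x**3 + 3888*x**4 + 227691*x**5/20 + O(x**6)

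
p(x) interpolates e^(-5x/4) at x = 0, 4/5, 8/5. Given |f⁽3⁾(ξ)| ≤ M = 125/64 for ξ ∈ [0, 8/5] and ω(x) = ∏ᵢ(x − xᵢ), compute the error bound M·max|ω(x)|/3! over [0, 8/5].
sqrt(3)/27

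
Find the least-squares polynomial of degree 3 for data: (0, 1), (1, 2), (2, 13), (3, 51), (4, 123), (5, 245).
10/9 + (-275/189)x + (-47/252)x² + (221/108)x³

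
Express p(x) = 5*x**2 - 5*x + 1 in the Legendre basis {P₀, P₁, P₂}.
(8/3)P₀ + (-5)P₁ + (10/3)P₂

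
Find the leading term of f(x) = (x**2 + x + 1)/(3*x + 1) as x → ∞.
x/3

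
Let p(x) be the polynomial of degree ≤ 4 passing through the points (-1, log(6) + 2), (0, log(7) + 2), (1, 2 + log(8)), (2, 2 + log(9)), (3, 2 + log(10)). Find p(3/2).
2 + log(4*15**(123/128)*2**(3/32)*7**(27/32)/35)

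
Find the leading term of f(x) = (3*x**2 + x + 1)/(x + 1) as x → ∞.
3*x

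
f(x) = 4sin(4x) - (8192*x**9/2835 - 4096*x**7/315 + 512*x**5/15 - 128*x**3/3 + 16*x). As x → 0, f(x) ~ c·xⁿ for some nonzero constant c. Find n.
11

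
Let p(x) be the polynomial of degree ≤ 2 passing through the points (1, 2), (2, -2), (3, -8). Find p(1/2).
13/4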